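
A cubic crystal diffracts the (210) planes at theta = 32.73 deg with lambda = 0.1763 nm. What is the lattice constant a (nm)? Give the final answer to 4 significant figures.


d = lambda / (2*sin(theta))
d = 0.1763 / (2*sin(32.73 deg))
d = 0.163035 nm
a = d * sqrt(h^2+k^2+l^2) = 0.163035 * sqrt(5)
a = 0.3646 nm


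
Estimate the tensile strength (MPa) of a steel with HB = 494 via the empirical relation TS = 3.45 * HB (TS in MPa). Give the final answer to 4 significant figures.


TS (MPa) = 3.45 * HB
TS = 3.45 * 494
TS = 1704 MPa


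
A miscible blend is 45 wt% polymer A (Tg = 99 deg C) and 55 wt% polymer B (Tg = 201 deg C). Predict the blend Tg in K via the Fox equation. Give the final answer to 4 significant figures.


1/Tg = w1/Tg1 + w2/Tg2 (in Kelvin)
Tg1 = 372.15 K, Tg2 = 474.15 K
1/Tg = 0.45/372.15 + 0.55/474.15
Tg = 422.1 K


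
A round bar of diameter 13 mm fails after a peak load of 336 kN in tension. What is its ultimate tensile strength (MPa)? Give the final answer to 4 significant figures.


A0 = pi*(d/2)^2 = pi*(13/2)^2 = 132.732 mm^2
UTS = F_max / A0 = 336*1000 / 132.732
UTS = 2531 MPa


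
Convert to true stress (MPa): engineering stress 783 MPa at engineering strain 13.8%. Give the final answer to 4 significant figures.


sigma_true = sigma_eng * (1 + epsilon_eng)
sigma_true = 783 * (1 + 0.138)
sigma_true = 891.1 MPa


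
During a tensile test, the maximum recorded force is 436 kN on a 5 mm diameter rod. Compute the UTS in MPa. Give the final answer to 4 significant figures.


A0 = pi*(d/2)^2 = pi*(5/2)^2 = 19.635 mm^2
UTS = F_max / A0 = 436*1000 / 19.635
UTS = 22210 MPa


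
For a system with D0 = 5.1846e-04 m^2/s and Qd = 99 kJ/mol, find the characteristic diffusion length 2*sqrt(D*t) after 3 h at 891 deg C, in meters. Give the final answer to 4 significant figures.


Step 1: D = D0 * exp(-Qd/(R*T))
T = 1164.15 K
D = 5.1846e-04 * exp(-99e3 / (8.314 * 1164.15)) = 1.8728e-08 m^2/s
Step 2: L = 2*sqrt(D*t)
t = 3 h = 10800 s
L = 2*sqrt(1.8728e-08 * 10800) = 0.02844 m


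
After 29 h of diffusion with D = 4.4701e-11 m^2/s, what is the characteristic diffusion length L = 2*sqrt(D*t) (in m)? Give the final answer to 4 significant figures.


t = 29 hr = 104400 s
Diffusion length = 2*sqrt(D*t)
= 2*sqrt(4.4701e-11 * 104400)
= 4.321e-03 m


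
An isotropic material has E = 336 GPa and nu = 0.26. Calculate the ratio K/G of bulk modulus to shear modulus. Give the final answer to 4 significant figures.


G = E / (2*(1+nu))
G = 336 / (2*(1+0.26)) = 133.333 GPa
K = E / (3*(1-2*nu))
K = 336 / (3*(1-2*0.26)) = 233.333 GPa
K/G = 233.333 / 133.333 = 1.75


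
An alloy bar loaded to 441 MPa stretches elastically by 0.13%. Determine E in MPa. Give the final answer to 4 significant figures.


E = sigma / epsilon
epsilon = 0.13% = 1.3e-03
E = 441 / 1.3e-03
E = 339200 MPa


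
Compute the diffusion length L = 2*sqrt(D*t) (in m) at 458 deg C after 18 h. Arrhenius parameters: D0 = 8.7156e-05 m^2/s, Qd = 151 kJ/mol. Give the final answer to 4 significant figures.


Step 1: D = D0 * exp(-Qd/(R*T))
T = 731.15 K
D = 8.7156e-05 * exp(-151e3 / (8.314 * 731.15)) = 1.41972e-15 m^2/s
Step 2: L = 2*sqrt(D*t)
t = 18 h = 64800 s
L = 2*sqrt(1.41972e-15 * 64800) = 1.918e-05 m


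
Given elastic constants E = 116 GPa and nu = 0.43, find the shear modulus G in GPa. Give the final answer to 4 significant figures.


G = E / (2*(1+nu))
G = 116 / (2*(1+0.43))
G = 40.56 GPa


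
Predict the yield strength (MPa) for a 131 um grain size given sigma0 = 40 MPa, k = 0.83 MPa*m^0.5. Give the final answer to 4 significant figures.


sigma_y = sigma0 + k / sqrt(d)
d = 131 um = 1.31e-04 m
sigma_y = 40 + 0.83 / sqrt(1.31e-04)
sigma_y = 112.5 MPa


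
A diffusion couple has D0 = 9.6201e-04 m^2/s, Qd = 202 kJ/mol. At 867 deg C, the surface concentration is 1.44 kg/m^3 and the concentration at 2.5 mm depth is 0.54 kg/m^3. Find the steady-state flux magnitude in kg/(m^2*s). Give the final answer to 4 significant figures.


Step 1: D = D0 * exp(-Qd/(R*T))
T = 867 + 273.15 = 1140.15 K
D = 9.6201e-04 * exp(-202e3 / (8.314 * 1140.15)) = 5.3512e-13 m^2/s
Step 2: J = D * (C1 - C2) / dx
J = 5.3512e-13 * (1.44 - 0.54) / 2.5e-03
J = 1.926e-10 kg/(m^2*s)


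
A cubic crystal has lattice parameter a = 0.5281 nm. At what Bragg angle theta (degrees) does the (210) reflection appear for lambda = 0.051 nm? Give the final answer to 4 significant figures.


d = a / sqrt(h^2+k^2+l^2)
d = 0.5281 / sqrt(5) = 0.236173 nm
lambda = 2*d*sin(theta)  =>  sin(theta) = lambda / (2*d)
sin(theta) = 0.051 / (2 * 0.236173) = 0.107971
theta = 6.198 deg


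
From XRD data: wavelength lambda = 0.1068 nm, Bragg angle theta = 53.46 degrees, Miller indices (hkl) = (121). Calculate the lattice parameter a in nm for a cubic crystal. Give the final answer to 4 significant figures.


d = lambda / (2*sin(theta))
d = 0.1068 / (2*sin(53.46 deg))
d = 0.0664641 nm
a = d * sqrt(h^2+k^2+l^2) = 0.0664641 * sqrt(6)
a = 0.1628 nm


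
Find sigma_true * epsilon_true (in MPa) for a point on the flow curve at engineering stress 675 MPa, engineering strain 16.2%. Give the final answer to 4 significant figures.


sigma_true = sigma_eng * (1 + epsilon_eng)
sigma_true = 675 * (1 + 0.162) = 784.35 MPa
epsilon_true = ln(1 + epsilon_eng)
epsilon_true = ln(1 + 0.162) = 0.150143
sigma_true * epsilon_true = 784.35 * 0.150143 = 117.8 MPa


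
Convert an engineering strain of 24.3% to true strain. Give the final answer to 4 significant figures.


epsilon_true = ln(1 + epsilon_eng)
epsilon_true = ln(1 + 0.243)
epsilon_true = 0.2175


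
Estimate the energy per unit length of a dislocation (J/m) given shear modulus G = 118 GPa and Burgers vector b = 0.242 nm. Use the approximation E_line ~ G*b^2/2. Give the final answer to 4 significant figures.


E = G*b^2/2
b = 0.242 nm = 2.42e-10 m
G = 118 GPa = 1.18e+11 Pa
E = 0.5 * 1.18e+11 * (2.42e-10)^2
E = 3.455e-09 J/m


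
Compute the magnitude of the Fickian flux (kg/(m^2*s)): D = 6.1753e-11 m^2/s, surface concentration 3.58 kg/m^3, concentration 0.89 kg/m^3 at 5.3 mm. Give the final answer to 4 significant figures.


J = -D * (dC/dx) = D * (C1 - C2) / dx
J = 6.1753e-11 * (3.58 - 0.89) / 5.3e-03
J = 3.134e-08 kg/(m^2*s)


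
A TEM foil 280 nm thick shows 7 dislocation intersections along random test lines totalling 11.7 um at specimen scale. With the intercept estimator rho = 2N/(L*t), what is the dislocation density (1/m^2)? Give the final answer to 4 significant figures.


rho = 2N / (L * t)
L = 11.7 um = 1.17e-05 m, t = 280 nm = 2.8e-07 m
rho = 2 * 7 / (1.17e-05 * 2.8e-07)
rho = 4.274e+12 1/m^2


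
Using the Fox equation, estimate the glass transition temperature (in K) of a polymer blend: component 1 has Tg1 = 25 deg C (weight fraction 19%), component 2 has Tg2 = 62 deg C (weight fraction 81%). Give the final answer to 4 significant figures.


1/Tg = w1/Tg1 + w2/Tg2 (in Kelvin)
Tg1 = 298.15 K, Tg2 = 335.15 K
1/Tg = 0.19/298.15 + 0.81/335.15
Tg = 327.4 K


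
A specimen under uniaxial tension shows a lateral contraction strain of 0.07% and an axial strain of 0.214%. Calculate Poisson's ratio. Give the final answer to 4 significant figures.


nu = -epsilon_lat / epsilon_axial
Lateral strain is contraction (negative), so using magnitudes:
nu = 0.07 / 0.214
nu = 0.3271


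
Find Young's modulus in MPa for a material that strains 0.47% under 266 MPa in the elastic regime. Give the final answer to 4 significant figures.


E = sigma / epsilon
epsilon = 0.47% = 4.7e-03
E = 266 / 4.7e-03
E = 56600 MPa


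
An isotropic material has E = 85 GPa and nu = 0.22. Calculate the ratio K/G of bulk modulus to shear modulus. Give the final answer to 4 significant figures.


G = E / (2*(1+nu))
G = 85 / (2*(1+0.22)) = 34.8361 GPa
K = E / (3*(1-2*nu))
K = 85 / (3*(1-2*0.22)) = 50.5952 GPa
K/G = 50.5952 / 34.8361 = 1.452


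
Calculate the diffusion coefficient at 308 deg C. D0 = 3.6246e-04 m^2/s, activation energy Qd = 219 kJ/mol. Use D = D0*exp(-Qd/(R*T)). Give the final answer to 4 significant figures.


D = D0 * exp(-Qd / (R*T))
T = 581.15 K
D = 3.6246e-04 * exp(-219e3 / (8.314 * 581.15))
D = 7.49e-24 m^2/s


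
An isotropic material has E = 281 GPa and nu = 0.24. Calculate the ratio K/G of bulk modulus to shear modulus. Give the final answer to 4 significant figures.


G = E / (2*(1+nu))
G = 281 / (2*(1+0.24)) = 113.306 GPa
K = E / (3*(1-2*nu))
K = 281 / (3*(1-2*0.24)) = 180.128 GPa
K/G = 180.128 / 113.306 = 1.59


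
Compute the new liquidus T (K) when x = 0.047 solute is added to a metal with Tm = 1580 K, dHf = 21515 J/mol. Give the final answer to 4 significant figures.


dT = R*Tm^2*x / dHf
dT = 8.314 * 1580^2 * 0.047 / 21515
dT = 45.3399 K
T_new = 1580 - 45.3399 = 1535 K


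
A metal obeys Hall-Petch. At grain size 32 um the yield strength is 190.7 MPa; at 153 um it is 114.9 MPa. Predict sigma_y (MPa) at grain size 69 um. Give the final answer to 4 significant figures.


sigma_y = sigma0 + k / sqrt(d)
1/sqrt(d1) = 1/sqrt(3.2e-05) = 176.777;  1/sqrt(d2) = 80.8452
k = (sigma1 - sigma2) / (1/sqrt(d1) - 1/sqrt(d2)) = (190.7 - 114.9) / (176.777 - 80.8452) = 0.790147 MPa*m^0.5
sigma0 = sigma1 - k/sqrt(d1) = 190.7 - 0.790147*176.777 = 51.0204 MPa
sigma_y(d3) = 51.0204 + 0.790147 / sqrt(6.9e-05) = 146.1 MPa


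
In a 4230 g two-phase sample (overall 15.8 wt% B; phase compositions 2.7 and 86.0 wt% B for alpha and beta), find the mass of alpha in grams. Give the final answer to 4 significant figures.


f_alpha = (C_beta - C0) / (C_beta - C_alpha)
f_alpha = (86.0 - 15.8) / (86.0 - 2.7) = 0.842737
m_alpha = f_alpha * m_total = 0.842737 * 4230 = 3565 g


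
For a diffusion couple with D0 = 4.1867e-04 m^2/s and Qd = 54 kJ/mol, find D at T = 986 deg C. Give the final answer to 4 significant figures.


D = D0 * exp(-Qd / (R*T))
T = 1259.15 K
D = 4.1867e-04 * exp(-54e3 / (8.314 * 1259.15))
D = 2.408e-06 m^2/s


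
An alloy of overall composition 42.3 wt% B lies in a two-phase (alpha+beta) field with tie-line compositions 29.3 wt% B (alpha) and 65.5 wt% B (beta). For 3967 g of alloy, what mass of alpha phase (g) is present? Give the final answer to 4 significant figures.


f_alpha = (C_beta - C0) / (C_beta - C_alpha)
f_alpha = (65.5 - 42.3) / (65.5 - 29.3) = 0.640884
m_alpha = f_alpha * m_total = 0.640884 * 3967 = 2542 g


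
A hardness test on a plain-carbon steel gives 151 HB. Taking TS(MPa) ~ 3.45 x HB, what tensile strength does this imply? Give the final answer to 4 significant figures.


TS (MPa) = 3.45 * HB
TS = 3.45 * 151
TS = 521 MPa


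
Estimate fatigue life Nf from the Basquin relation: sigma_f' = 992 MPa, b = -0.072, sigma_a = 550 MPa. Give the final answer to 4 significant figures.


sigma_a = sigma_f' * (2*Nf)^b
2*Nf = (sigma_a / sigma_f')^(1/b)
2*Nf = (550 / 992)^(1/-0.072)
2*Nf = 3610.98
Nf = 1805 cycles


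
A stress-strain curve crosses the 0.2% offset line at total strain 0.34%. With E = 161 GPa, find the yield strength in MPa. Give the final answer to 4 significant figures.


Offset strain = 0.002
Elastic strain at yield = total_strain - offset = 3.4e-03 - 0.002 = 1.4e-03
sigma_y = E * elastic_strain = 161000 * 1.4e-03
sigma_y = 225.4 MPa


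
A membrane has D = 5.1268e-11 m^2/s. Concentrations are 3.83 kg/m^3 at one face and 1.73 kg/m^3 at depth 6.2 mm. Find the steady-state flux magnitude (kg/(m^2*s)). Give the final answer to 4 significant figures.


J = -D * (dC/dx) = D * (C1 - C2) / dx
J = 5.1268e-11 * (3.83 - 1.73) / 6.2e-03
J = 1.736e-08 kg/(m^2*s)


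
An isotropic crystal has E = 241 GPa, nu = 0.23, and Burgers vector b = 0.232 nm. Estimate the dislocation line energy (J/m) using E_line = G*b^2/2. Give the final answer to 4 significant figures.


Step 1: G = E / (2*(1+nu))
G = 241 / (2*(1+0.23)) = 97.9675 GPa = 9.79675e+10 Pa
Step 2: E_line = G*b^2/2
b = 0.232 nm = 2.32e-10 m
E_line = 0.5 * 9.79675e+10 * (2.32e-10)^2 = 2.637e-09 J/m


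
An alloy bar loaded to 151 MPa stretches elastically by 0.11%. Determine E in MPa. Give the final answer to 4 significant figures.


E = sigma / epsilon
epsilon = 0.11% = 1.1e-03
E = 151 / 1.1e-03
E = 137300 MPa


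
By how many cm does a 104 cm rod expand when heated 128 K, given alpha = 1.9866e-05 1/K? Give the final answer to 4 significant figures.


dL = L0 * alpha * dT
dL = 104 * 1.9866e-05 * 128
dL = 0.2645 cm


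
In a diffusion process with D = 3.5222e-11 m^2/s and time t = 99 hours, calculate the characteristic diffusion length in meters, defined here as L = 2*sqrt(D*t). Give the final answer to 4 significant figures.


t = 99 hr = 356400 s
Diffusion length = 2*sqrt(D*t)
= 2*sqrt(3.5222e-11 * 356400)
= 7.086e-03 m


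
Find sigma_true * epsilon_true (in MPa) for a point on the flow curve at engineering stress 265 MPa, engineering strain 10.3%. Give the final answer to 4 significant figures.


sigma_true = sigma_eng * (1 + epsilon_eng)
sigma_true = 265 * (1 + 0.103) = 292.295 MPa
epsilon_true = ln(1 + epsilon_eng)
epsilon_true = ln(1 + 0.103) = 0.0980337
sigma_true * epsilon_true = 292.295 * 0.0980337 = 28.65 MPa


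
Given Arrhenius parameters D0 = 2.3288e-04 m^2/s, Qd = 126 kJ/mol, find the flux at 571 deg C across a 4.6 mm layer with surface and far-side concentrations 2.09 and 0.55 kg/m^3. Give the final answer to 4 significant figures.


Step 1: D = D0 * exp(-Qd/(R*T))
T = 571 + 273.15 = 844.15 K
D = 2.3288e-04 * exp(-126e3 / (8.314 * 844.15)) = 3.71684e-12 m^2/s
Step 2: J = D * (C1 - C2) / dx
J = 3.71684e-12 * (2.09 - 0.55) / 4.6e-03
J = 1.244e-09 kg/(m^2*s)


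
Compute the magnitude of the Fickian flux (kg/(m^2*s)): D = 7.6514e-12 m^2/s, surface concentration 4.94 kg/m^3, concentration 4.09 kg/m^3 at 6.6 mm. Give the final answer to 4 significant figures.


J = -D * (dC/dx) = D * (C1 - C2) / dx
J = 7.6514e-12 * (4.94 - 4.09) / 6.6e-03
J = 9.854e-10 kg/(m^2*s)


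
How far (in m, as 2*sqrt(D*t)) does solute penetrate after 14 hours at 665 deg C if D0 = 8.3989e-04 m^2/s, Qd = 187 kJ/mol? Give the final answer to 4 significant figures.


Step 1: D = D0 * exp(-Qd/(R*T))
T = 938.15 K
D = 8.3989e-04 * exp(-187e3 / (8.314 * 938.15)) = 3.25084e-14 m^2/s
Step 2: L = 2*sqrt(D*t)
t = 14 h = 50400 s
L = 2*sqrt(3.25084e-14 * 50400) = 8.095e-05 m


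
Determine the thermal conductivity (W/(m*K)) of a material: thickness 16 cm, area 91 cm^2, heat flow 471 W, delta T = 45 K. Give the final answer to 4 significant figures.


k = Q*L / (A*dT)
L = 0.16 m, A = 9.1e-03 m^2
k = 471 * 0.16 / (9.1e-03 * 45)
k = 184 W/(m*K)


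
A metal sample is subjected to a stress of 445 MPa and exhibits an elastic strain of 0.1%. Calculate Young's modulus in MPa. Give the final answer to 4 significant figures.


E = sigma / epsilon
epsilon = 0.1% = 1e-03
E = 445 / 1e-03
E = 445000 MPa


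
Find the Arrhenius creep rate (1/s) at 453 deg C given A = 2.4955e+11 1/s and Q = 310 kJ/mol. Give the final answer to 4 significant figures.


rate = A * exp(-Q / (R*T))
T = 453 + 273.15 = 726.15 K
rate = 2.4955e+11 * exp(-310e3 / (8.314 * 726.15))
rate = 1.25e-11 1/s


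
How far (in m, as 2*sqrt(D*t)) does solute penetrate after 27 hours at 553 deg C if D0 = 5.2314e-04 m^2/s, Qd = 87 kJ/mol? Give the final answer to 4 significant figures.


Step 1: D = D0 * exp(-Qd/(R*T))
T = 826.15 K
D = 5.2314e-04 * exp(-87e3 / (8.314 * 826.15)) = 1.65085e-09 m^2/s
Step 2: L = 2*sqrt(D*t)
t = 27 h = 97200 s
L = 2*sqrt(1.65085e-09 * 97200) = 0.02533 m


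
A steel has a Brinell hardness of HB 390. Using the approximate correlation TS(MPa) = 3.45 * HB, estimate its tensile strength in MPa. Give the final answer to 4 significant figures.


TS (MPa) = 3.45 * HB
TS = 3.45 * 390
TS = 1346 MPa


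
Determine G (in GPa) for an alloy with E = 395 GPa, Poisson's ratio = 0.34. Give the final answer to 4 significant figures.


G = E / (2*(1+nu))
G = 395 / (2*(1+0.34))
G = 147.4 GPa


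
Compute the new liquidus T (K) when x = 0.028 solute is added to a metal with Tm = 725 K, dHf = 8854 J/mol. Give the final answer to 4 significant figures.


dT = R*Tm^2*x / dHf
dT = 8.314 * 725^2 * 0.028 / 8854
dT = 13.8199 K
T_new = 725 - 13.8199 = 711.2 K


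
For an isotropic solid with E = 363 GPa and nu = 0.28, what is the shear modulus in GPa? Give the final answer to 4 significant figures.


G = E / (2*(1+nu))
G = 363 / (2*(1+0.28))
G = 141.8 GPa


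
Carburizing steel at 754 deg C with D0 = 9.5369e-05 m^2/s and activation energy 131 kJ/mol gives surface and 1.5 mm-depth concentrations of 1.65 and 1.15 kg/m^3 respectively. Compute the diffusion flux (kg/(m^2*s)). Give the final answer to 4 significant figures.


Step 1: D = D0 * exp(-Qd/(R*T))
T = 754 + 273.15 = 1027.15 K
D = 9.5369e-05 * exp(-131e3 / (8.314 * 1027.15)) = 2.07634e-11 m^2/s
Step 2: J = D * (C1 - C2) / dx
J = 2.07634e-11 * (1.65 - 1.15) / 1.5e-03
J = 6.921e-09 kg/(m^2*s)


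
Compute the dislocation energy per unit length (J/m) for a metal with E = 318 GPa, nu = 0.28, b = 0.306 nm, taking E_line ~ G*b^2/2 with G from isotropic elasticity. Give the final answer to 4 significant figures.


Step 1: G = E / (2*(1+nu))
G = 318 / (2*(1+0.28)) = 124.219 GPa = 1.24219e+11 Pa
Step 2: E_line = G*b^2/2
b = 0.306 nm = 3.06e-10 m
E_line = 0.5 * 1.24219e+11 * (3.06e-10)^2 = 5.816e-09 J/m


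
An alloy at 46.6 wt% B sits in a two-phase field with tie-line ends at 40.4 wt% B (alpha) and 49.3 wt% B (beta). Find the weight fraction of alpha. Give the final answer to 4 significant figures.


f_alpha = (C_beta - C0) / (C_beta - C_alpha)
f_alpha = (49.3 - 46.6) / (49.3 - 40.4)
f_alpha = 0.3034


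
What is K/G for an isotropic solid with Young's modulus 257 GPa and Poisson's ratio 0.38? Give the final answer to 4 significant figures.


G = E / (2*(1+nu))
G = 257 / (2*(1+0.38)) = 93.1159 GPa
K = E / (3*(1-2*nu))
K = 257 / (3*(1-2*0.38)) = 356.944 GPa
K/G = 356.944 / 93.1159 = 3.833


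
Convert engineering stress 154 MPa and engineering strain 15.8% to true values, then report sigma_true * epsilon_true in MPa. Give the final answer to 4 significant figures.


sigma_true = sigma_eng * (1 + epsilon_eng)
sigma_true = 154 * (1 + 0.158) = 178.332 MPa
epsilon_true = ln(1 + epsilon_eng)
epsilon_true = ln(1 + 0.158) = 0.146694
sigma_true * epsilon_true = 178.332 * 0.146694 = 26.16 MPa


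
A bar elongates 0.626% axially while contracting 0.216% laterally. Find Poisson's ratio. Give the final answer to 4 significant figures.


nu = -epsilon_lat / epsilon_axial
Lateral strain is contraction (negative), so using magnitudes:
nu = 0.216 / 0.626
nu = 0.345


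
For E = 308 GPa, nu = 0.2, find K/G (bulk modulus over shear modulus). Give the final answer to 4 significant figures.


G = E / (2*(1+nu))
G = 308 / (2*(1+0.2)) = 128.333 GPa
K = E / (3*(1-2*nu))
K = 308 / (3*(1-2*0.2)) = 171.111 GPa
K/G = 171.111 / 128.333 = 1.333


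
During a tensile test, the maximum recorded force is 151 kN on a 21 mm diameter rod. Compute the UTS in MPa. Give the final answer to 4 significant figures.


A0 = pi*(d/2)^2 = pi*(21/2)^2 = 346.361 mm^2
UTS = F_max / A0 = 151*1000 / 346.361
UTS = 436 MPa


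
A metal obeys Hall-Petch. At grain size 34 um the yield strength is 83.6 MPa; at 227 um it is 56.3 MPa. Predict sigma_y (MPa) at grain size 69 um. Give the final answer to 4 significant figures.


sigma_y = sigma0 + k / sqrt(d)
1/sqrt(d1) = 1/sqrt(3.4e-05) = 171.499;  1/sqrt(d2) = 66.3723
k = (sigma1 - sigma2) / (1/sqrt(d1) - 1/sqrt(d2)) = (83.6 - 56.3) / (171.499 - 66.3723) = 0.259688 MPa*m^0.5
sigma0 = sigma1 - k/sqrt(d1) = 83.6 - 0.259688*171.499 = 39.0639 MPa
sigma_y(d3) = 39.0639 + 0.259688 / sqrt(6.9e-05) = 70.33 MPa


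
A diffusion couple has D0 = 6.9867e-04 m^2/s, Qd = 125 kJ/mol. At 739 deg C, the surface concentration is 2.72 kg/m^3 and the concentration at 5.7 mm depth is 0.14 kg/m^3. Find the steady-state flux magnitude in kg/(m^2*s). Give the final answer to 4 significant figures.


Step 1: D = D0 * exp(-Qd/(R*T))
T = 739 + 273.15 = 1012.15 K
D = 6.9867e-04 * exp(-125e3 / (8.314 * 1012.15)) = 2.47223e-10 m^2/s
Step 2: J = D * (C1 - C2) / dx
J = 2.47223e-10 * (2.72 - 0.14) / 5.7e-03
J = 1.119e-07 kg/(m^2*s)


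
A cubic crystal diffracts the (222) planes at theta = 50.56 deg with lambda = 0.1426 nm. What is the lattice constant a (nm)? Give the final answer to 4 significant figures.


d = lambda / (2*sin(theta))
d = 0.1426 / (2*sin(50.56 deg))
d = 0.0923228 nm
a = d * sqrt(h^2+k^2+l^2) = 0.0923228 * sqrt(12)
a = 0.3198 nm


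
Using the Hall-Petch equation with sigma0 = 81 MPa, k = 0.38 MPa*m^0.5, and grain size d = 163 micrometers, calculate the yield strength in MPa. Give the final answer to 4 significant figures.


sigma_y = sigma0 + k / sqrt(d)
d = 163 um = 1.63e-04 m
sigma_y = 81 + 0.38 / sqrt(1.63e-04)
sigma_y = 110.8 MPa


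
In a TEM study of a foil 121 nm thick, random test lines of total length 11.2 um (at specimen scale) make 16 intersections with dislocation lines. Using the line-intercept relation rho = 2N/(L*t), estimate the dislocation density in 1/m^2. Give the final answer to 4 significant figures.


rho = 2N / (L * t)
L = 11.2 um = 1.12e-05 m, t = 121 nm = 1.21e-07 m
rho = 2 * 16 / (1.12e-05 * 1.21e-07)
rho = 2.361e+13 1/m^2


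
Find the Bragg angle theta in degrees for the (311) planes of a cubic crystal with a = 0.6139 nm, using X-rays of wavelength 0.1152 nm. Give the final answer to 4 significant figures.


d = a / sqrt(h^2+k^2+l^2)
d = 0.6139 / sqrt(11) = 0.185098 nm
lambda = 2*d*sin(theta)  =>  sin(theta) = lambda / (2*d)
sin(theta) = 0.1152 / (2 * 0.185098) = 0.311187
theta = 18.13 deg


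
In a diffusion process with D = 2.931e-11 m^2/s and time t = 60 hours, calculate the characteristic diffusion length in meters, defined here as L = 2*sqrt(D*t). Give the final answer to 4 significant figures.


t = 60 hr = 216000 s
Diffusion length = 2*sqrt(D*t)
= 2*sqrt(2.931e-11 * 216000)
= 5.032e-03 m


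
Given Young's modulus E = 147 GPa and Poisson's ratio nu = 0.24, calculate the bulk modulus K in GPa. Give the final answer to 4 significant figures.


K = E / (3*(1-2*nu))
K = 147 / (3*(1-2*0.24))
K = 94.23 GPa


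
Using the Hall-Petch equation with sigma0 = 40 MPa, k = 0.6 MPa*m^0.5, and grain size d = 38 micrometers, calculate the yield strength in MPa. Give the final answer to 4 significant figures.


sigma_y = sigma0 + k / sqrt(d)
d = 38 um = 3.8e-05 m
sigma_y = 40 + 0.6 / sqrt(3.8e-05)
sigma_y = 137.3 MPa


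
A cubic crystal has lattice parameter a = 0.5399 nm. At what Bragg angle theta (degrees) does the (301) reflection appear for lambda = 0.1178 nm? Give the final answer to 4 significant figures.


d = a / sqrt(h^2+k^2+l^2)
d = 0.5399 / sqrt(10) = 0.170731 nm
lambda = 2*d*sin(theta)  =>  sin(theta) = lambda / (2*d)
sin(theta) = 0.1178 / (2 * 0.170731) = 0.344986
theta = 20.18 deg


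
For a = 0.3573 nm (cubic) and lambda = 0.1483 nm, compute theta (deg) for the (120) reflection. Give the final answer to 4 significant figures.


d = a / sqrt(h^2+k^2+l^2)
d = 0.3573 / sqrt(5) = 0.159789 nm
lambda = 2*d*sin(theta)  =>  sin(theta) = lambda / (2*d)
sin(theta) = 0.1483 / (2 * 0.159789) = 0.464048
theta = 27.65 deg


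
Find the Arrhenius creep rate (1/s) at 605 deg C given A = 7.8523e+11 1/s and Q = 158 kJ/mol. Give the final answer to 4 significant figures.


rate = A * exp(-Q / (R*T))
T = 605 + 273.15 = 878.15 K
rate = 7.8523e+11 * exp(-158e3 / (8.314 * 878.15))
rate = 313.6 1/s


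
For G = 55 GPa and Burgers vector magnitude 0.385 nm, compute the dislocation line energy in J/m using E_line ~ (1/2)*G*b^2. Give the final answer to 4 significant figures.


E = G*b^2/2
b = 0.385 nm = 3.85e-10 m
G = 55 GPa = 5.5e+10 Pa
E = 0.5 * 5.5e+10 * (3.85e-10)^2
E = 4.076e-09 J/m


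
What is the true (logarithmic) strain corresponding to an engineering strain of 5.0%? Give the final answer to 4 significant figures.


epsilon_true = ln(1 + epsilon_eng)
epsilon_true = ln(1 + 0.05)
epsilon_true = 0.04879


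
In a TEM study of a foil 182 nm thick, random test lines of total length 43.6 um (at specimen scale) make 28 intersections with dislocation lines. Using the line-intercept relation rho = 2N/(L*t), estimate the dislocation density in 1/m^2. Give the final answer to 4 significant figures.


rho = 2N / (L * t)
L = 43.6 um = 4.36e-05 m, t = 182 nm = 1.82e-07 m
rho = 2 * 28 / (4.36e-05 * 1.82e-07)
rho = 7.057e+12 1/m^2


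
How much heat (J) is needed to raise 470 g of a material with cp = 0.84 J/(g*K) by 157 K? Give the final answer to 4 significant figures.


Q = m * cp * dT
Q = 470 * 0.84 * 157
Q = 61980 J


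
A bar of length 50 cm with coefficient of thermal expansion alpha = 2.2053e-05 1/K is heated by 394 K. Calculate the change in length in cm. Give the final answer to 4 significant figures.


dL = L0 * alpha * dT
dL = 50 * 2.2053e-05 * 394
dL = 0.4344 cm


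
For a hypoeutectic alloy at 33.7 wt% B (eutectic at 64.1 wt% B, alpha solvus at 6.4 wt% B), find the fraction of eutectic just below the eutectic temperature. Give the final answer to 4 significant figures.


f_primary = (C_e - C0) / (C_e - C_alpha_max)
f_primary = (64.1 - 33.7) / (64.1 - 6.4)
f_primary = 0.526863
f_eutectic = 1 - 0.526863 = 0.4731


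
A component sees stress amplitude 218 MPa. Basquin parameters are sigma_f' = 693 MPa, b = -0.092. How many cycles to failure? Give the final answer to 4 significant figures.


sigma_a = sigma_f' * (2*Nf)^b
2*Nf = (sigma_a / sigma_f')^(1/b)
2*Nf = (218 / 693)^(1/-0.092)
2*Nf = 288091
Nf = 144000 cycles


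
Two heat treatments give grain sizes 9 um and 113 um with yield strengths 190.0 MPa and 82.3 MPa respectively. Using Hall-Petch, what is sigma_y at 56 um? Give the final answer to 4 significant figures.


sigma_y = sigma0 + k / sqrt(d)
1/sqrt(d1) = 1/sqrt(9e-06) = 333.333;  1/sqrt(d2) = 94.0721
k = (sigma1 - sigma2) / (1/sqrt(d1) - 1/sqrt(d2)) = (190.0 - 82.3) / (333.333 - 94.0721) = 0.450136 MPa*m^0.5
sigma0 = sigma1 - k/sqrt(d1) = 190.0 - 0.450136*333.333 = 39.9548 MPa
sigma_y(d3) = 39.9548 + 0.450136 / sqrt(5.6e-05) = 100.1 MPa


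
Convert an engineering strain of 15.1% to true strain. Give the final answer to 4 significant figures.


epsilon_true = ln(1 + epsilon_eng)
epsilon_true = ln(1 + 0.151)
epsilon_true = 0.1406


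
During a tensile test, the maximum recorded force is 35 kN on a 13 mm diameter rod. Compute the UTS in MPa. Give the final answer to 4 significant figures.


A0 = pi*(d/2)^2 = pi*(13/2)^2 = 132.732 mm^2
UTS = F_max / A0 = 35*1000 / 132.732
UTS = 263.7 MPa


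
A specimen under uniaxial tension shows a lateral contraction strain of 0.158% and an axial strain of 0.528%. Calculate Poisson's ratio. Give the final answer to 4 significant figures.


nu = -epsilon_lat / epsilon_axial
Lateral strain is contraction (negative), so using magnitudes:
nu = 0.158 / 0.528
nu = 0.2992


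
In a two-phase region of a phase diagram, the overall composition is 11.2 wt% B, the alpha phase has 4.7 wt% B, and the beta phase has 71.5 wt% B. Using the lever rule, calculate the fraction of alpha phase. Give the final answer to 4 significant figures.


f_alpha = (C_beta - C0) / (C_beta - C_alpha)
f_alpha = (71.5 - 11.2) / (71.5 - 4.7)
f_alpha = 0.9027


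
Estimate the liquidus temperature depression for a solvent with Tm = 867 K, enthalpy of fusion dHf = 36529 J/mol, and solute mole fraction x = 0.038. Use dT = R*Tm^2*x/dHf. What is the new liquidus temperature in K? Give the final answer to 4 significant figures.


dT = R*Tm^2*x / dHf
dT = 8.314 * 867^2 * 0.038 / 36529
dT = 6.50121 K
T_new = 867 - 6.50121 = 860.5 K


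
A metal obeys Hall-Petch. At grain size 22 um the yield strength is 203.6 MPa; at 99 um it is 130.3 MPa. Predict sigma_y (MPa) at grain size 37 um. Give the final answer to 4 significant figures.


sigma_y = sigma0 + k / sqrt(d)
1/sqrt(d1) = 1/sqrt(2.2e-05) = 213.201;  1/sqrt(d2) = 100.504
k = (sigma1 - sigma2) / (1/sqrt(d1) - 1/sqrt(d2)) = (203.6 - 130.3) / (213.201 - 100.504) = 0.650417 MPa*m^0.5
sigma0 = sigma1 - k/sqrt(d1) = 203.6 - 0.650417*213.201 = 64.9306 MPa
sigma_y(d3) = 64.9306 + 0.650417 / sqrt(3.7e-05) = 171.9 MPa


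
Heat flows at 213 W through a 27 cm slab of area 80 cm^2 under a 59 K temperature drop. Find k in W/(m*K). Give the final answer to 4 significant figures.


k = Q*L / (A*dT)
L = 0.27 m, A = 8e-03 m^2
k = 213 * 0.27 / (8e-03 * 59)
k = 121.8 W/(m*K)


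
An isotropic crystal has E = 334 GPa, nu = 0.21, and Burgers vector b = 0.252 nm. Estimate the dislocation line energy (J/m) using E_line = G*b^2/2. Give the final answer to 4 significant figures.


Step 1: G = E / (2*(1+nu))
G = 334 / (2*(1+0.21)) = 138.017 GPa = 1.38017e+11 Pa
Step 2: E_line = G*b^2/2
b = 0.252 nm = 2.52e-10 m
E_line = 0.5 * 1.38017e+11 * (2.52e-10)^2 = 4.382e-09 J/m


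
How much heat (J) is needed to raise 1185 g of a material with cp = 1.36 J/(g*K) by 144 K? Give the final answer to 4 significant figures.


Q = m * cp * dT
Q = 1185 * 1.36 * 144
Q = 232100 J


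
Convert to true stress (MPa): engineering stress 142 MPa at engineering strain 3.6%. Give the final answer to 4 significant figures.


sigma_true = sigma_eng * (1 + epsilon_eng)
sigma_true = 142 * (1 + 0.036)
sigma_true = 147.1 MPa


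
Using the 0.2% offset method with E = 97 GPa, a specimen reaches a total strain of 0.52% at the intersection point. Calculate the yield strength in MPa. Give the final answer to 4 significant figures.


Offset strain = 0.002
Elastic strain at yield = total_strain - offset = 5.2e-03 - 0.002 = 3.2e-03
sigma_y = E * elastic_strain = 97000 * 3.2e-03
sigma_y = 310.4 MPa


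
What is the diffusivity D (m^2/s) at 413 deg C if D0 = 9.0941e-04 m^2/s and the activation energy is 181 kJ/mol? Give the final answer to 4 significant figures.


D = D0 * exp(-Qd / (R*T))
T = 686.15 K
D = 9.0941e-04 * exp(-181e3 / (8.314 * 686.15))
D = 1.511e-17 m^2/s


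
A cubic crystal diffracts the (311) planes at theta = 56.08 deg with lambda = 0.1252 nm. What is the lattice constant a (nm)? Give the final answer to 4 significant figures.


d = lambda / (2*sin(theta))
d = 0.1252 / (2*sin(56.08 deg))
d = 0.0754383 nm
a = d * sqrt(h^2+k^2+l^2) = 0.0754383 * sqrt(11)
a = 0.2502 nm


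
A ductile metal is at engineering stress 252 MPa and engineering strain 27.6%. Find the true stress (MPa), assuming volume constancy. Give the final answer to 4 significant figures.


sigma_true = sigma_eng * (1 + epsilon_eng)
sigma_true = 252 * (1 + 0.276)
sigma_true = 321.6 MPa


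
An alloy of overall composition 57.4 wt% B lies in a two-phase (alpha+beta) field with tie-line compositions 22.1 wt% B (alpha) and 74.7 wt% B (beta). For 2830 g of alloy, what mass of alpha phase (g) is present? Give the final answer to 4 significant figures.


f_alpha = (C_beta - C0) / (C_beta - C_alpha)
f_alpha = (74.7 - 57.4) / (74.7 - 22.1) = 0.328897
m_alpha = f_alpha * m_total = 0.328897 * 2830 = 930.8 g


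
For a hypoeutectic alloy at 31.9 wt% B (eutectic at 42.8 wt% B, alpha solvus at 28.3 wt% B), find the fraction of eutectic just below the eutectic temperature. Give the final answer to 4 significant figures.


f_primary = (C_e - C0) / (C_e - C_alpha_max)
f_primary = (42.8 - 31.9) / (42.8 - 28.3)
f_primary = 0.751724
f_eutectic = 1 - 0.751724 = 0.2483


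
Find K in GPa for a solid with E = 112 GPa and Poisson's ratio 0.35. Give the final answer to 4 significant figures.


K = E / (3*(1-2*nu))
K = 112 / (3*(1-2*0.35))
K = 124.4 GPa


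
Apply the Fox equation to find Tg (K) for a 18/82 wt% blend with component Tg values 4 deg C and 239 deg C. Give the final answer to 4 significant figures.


1/Tg = w1/Tg1 + w2/Tg2 (in Kelvin)
Tg1 = 277.15 K, Tg2 = 512.15 K
1/Tg = 0.18/277.15 + 0.82/512.15
Tg = 444.3 K


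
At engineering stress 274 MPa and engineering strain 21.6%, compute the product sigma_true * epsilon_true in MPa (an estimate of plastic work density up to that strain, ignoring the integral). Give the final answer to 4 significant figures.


sigma_true = sigma_eng * (1 + epsilon_eng)
sigma_true = 274 * (1 + 0.216) = 333.184 MPa
epsilon_true = ln(1 + epsilon_eng)
epsilon_true = ln(1 + 0.216) = 0.195567
sigma_true * epsilon_true = 333.184 * 0.195567 = 65.16 MPa


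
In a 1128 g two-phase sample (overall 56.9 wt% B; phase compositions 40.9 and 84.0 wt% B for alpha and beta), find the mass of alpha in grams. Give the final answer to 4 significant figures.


f_alpha = (C_beta - C0) / (C_beta - C_alpha)
f_alpha = (84.0 - 56.9) / (84.0 - 40.9) = 0.62877
m_alpha = f_alpha * m_total = 0.62877 * 1128 = 709.3 g


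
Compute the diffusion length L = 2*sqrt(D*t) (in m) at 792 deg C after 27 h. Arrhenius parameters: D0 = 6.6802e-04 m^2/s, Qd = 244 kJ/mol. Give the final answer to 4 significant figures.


Step 1: D = D0 * exp(-Qd/(R*T))
T = 1065.15 K
D = 6.6802e-04 * exp(-244e3 / (8.314 * 1065.15)) = 7.2222e-16 m^2/s
Step 2: L = 2*sqrt(D*t)
t = 27 h = 97200 s
L = 2*sqrt(7.2222e-16 * 97200) = 1.676e-05 m


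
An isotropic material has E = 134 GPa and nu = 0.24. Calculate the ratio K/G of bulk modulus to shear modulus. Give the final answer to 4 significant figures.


G = E / (2*(1+nu))
G = 134 / (2*(1+0.24)) = 54.0323 GPa
K = E / (3*(1-2*nu))
K = 134 / (3*(1-2*0.24)) = 85.8974 GPa
K/G = 85.8974 / 54.0323 = 1.59


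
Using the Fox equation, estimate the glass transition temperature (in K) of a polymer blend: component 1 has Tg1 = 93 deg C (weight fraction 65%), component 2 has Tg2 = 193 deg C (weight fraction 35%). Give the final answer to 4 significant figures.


1/Tg = w1/Tg1 + w2/Tg2 (in Kelvin)
Tg1 = 366.15 K, Tg2 = 466.15 K
1/Tg = 0.65/366.15 + 0.35/466.15
Tg = 395.9 K


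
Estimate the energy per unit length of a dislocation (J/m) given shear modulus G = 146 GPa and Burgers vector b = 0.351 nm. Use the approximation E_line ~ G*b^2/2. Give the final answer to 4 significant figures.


E = G*b^2/2
b = 0.351 nm = 3.51e-10 m
G = 146 GPa = 1.46e+11 Pa
E = 0.5 * 1.46e+11 * (3.51e-10)^2
E = 8.994e-09 J/m


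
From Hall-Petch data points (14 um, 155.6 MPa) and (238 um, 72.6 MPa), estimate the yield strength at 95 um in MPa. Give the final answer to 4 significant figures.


sigma_y = sigma0 + k / sqrt(d)
1/sqrt(d1) = 1/sqrt(1.4e-05) = 267.261;  1/sqrt(d2) = 64.8204
k = (sigma1 - sigma2) / (1/sqrt(d1) - 1/sqrt(d2)) = (155.6 - 72.6) / (267.261 - 64.8204) = 0.409996 MPa*m^0.5
sigma0 = sigma1 - k/sqrt(d1) = 155.6 - 0.409996*267.261 = 46.0239 MPa
sigma_y(d3) = 46.0239 + 0.409996 / sqrt(9.5e-05) = 88.09 MPa


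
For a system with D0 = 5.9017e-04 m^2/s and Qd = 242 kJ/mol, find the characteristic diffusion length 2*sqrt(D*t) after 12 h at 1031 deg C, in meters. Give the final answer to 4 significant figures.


Step 1: D = D0 * exp(-Qd/(R*T))
T = 1304.15 K
D = 5.9017e-04 * exp(-242e3 / (8.314 * 1304.15)) = 1.19644e-13 m^2/s
Step 2: L = 2*sqrt(D*t)
t = 12 h = 43200 s
L = 2*sqrt(1.19644e-13 * 43200) = 1.438e-04 m


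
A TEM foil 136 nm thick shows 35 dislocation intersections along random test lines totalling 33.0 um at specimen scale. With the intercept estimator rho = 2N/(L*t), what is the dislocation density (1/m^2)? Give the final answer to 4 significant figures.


rho = 2N / (L * t)
L = 33.0 um = 3.3e-05 m, t = 136 nm = 1.36e-07 m
rho = 2 * 35 / (3.3e-05 * 1.36e-07)
rho = 1.56e+13 1/m^2


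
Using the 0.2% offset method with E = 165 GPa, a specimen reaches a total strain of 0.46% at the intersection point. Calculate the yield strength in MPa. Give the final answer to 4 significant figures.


Offset strain = 0.002
Elastic strain at yield = total_strain - offset = 4.6e-03 - 0.002 = 2.6e-03
sigma_y = E * elastic_strain = 165000 * 2.6e-03
sigma_y = 429 MPa


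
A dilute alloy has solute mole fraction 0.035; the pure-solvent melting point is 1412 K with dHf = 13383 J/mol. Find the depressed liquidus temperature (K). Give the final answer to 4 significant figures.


dT = R*Tm^2*x / dHf
dT = 8.314 * 1412^2 * 0.035 / 13383
dT = 43.3505 K
T_new = 1412 - 43.3505 = 1369 K


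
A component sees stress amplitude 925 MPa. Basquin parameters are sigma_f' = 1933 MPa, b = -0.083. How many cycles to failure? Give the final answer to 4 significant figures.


sigma_a = sigma_f' * (2*Nf)^b
2*Nf = (sigma_a / sigma_f')^(1/b)
2*Nf = (925 / 1933)^(1/-0.083)
2*Nf = 7186.34
Nf = 3593 cycles


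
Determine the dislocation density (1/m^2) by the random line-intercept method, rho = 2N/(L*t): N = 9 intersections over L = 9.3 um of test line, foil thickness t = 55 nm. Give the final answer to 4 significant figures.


rho = 2N / (L * t)
L = 9.3 um = 9.3e-06 m, t = 55 nm = 5.5e-08 m
rho = 2 * 9 / (9.3e-06 * 5.5e-08)
rho = 3.519e+13 1/m^2


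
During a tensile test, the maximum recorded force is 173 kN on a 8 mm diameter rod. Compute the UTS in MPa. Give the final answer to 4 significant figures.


A0 = pi*(d/2)^2 = pi*(8/2)^2 = 50.2655 mm^2
UTS = F_max / A0 = 173*1000 / 50.2655
UTS = 3442 MPa


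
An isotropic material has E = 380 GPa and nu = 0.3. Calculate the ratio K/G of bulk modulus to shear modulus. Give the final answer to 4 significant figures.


G = E / (2*(1+nu))
G = 380 / (2*(1+0.3)) = 146.154 GPa
K = E / (3*(1-2*nu))
K = 380 / (3*(1-2*0.3)) = 316.667 GPa
K/G = 316.667 / 146.154 = 2.167


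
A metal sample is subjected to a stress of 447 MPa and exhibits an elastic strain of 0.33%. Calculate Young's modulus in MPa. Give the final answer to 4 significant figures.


E = sigma / epsilon
epsilon = 0.33% = 3.3e-03
E = 447 / 3.3e-03
E = 135500 MPa


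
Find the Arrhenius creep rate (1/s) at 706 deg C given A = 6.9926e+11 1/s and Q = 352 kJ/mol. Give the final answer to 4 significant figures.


rate = A * exp(-Q / (R*T))
T = 706 + 273.15 = 979.15 K
rate = 6.9926e+11 * exp(-352e3 / (8.314 * 979.15))
rate = 1.164e-07 1/s


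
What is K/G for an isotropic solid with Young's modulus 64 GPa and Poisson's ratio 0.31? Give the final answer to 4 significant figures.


G = E / (2*(1+nu))
G = 64 / (2*(1+0.31)) = 24.4275 GPa
K = E / (3*(1-2*nu))
K = 64 / (3*(1-2*0.31)) = 56.1404 GPa
K/G = 56.1404 / 24.4275 = 2.298


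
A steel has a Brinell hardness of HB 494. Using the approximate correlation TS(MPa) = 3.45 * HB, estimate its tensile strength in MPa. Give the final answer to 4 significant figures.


TS (MPa) = 3.45 * HB
TS = 3.45 * 494
TS = 1704 MPa


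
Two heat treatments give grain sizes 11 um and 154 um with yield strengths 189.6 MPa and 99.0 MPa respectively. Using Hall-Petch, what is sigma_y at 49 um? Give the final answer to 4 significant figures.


sigma_y = sigma0 + k / sqrt(d)
1/sqrt(d1) = 1/sqrt(1.1e-05) = 301.511;  1/sqrt(d2) = 80.5823
k = (sigma1 - sigma2) / (1/sqrt(d1) - 1/sqrt(d2)) = (189.6 - 99.0) / (301.511 - 80.5823) = 0.410086 MPa*m^0.5
sigma0 = sigma1 - k/sqrt(d1) = 189.6 - 0.410086*301.511 = 65.9543 MPa
sigma_y(d3) = 65.9543 + 0.410086 / sqrt(4.9e-05) = 124.5 MPa


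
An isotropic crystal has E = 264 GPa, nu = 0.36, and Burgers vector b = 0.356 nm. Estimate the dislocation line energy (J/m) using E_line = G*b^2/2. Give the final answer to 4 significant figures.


Step 1: G = E / (2*(1+nu))
G = 264 / (2*(1+0.36)) = 97.0588 GPa = 9.70588e+10 Pa
Step 2: E_line = G*b^2/2
b = 0.356 nm = 3.56e-10 m
E_line = 0.5 * 9.70588e+10 * (3.56e-10)^2 = 6.15e-09 J/m


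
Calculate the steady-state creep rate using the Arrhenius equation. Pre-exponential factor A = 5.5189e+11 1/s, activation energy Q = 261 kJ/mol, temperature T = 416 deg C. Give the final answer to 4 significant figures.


rate = A * exp(-Q / (R*T))
T = 416 + 273.15 = 689.15 K
rate = 5.5189e+11 * exp(-261e3 / (8.314 * 689.15))
rate = 9.088e-09 1/s


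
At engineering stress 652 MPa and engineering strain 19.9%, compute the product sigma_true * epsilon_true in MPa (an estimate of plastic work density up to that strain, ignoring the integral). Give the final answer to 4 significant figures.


sigma_true = sigma_eng * (1 + epsilon_eng)
sigma_true = 652 * (1 + 0.199) = 781.748 MPa
epsilon_true = ln(1 + epsilon_eng)
epsilon_true = ln(1 + 0.199) = 0.181488
sigma_true * epsilon_true = 781.748 * 0.181488 = 141.9 MPa
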